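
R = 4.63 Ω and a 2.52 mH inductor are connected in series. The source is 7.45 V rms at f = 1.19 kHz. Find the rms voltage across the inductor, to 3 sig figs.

ω = 2πf = 7477 rad/s
X_L = ωL = 18.8 Ω
Z = 4.63 + j18.8 Ω
|Z| = √(4.63² + 18.8²) = 19.4 Ω
I = V/|Z| = 384 mA
V_L = I·|Z_L| = 0.384 × 18.8 = 7.23 V

7.23 V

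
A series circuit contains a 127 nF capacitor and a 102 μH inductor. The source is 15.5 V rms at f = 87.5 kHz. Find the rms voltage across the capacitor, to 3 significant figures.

ω = 2πf = 549800 rad/s
X_L = ωL = 56.1 Ω
X_C = 1/(ωC) = 14.3 Ω
Net reactance X = X_L − X_C = 41.8 Ω
Z = j41.8 Ω
|Z| = √(0² + 41.8²) = 41.8 Ω
I = V/|Z| = 371 mA
V_C = I·|Z_C| = 0.371 × 14.3 = 5.32 V

5.32 V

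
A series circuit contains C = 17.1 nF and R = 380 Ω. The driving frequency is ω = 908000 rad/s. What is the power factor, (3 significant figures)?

X_C = 1/(ωC) = 64.4 Ω
Z = 380 − j64.4 Ω
|Z| = √(380² + 64.4²) = 385 Ω
∠Z = arctan(-64.4/380) = -9.62°
cos φ = cos(-9.62°) = 0.986

0.986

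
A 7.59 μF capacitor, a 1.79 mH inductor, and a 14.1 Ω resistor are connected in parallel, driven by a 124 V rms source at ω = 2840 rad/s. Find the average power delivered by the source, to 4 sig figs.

X_L = ωL = 5.084 Ω
X_C = 1/(ωC) = 46.39 Ω
Parallel: admittances add. Y = 1/R + 1/(jωL) + jωC
Y = (0.07092 − j0.1752) S
|Y| = 0.1890 S → |Z| = 1/|Y| = 5.292 Ω, ∠Z = −∠Y = 67.96°
I = V/|Z| = 23.43 A
P = VI cos φ = 124 × 23.43 × cos(67.96°) = 1.090 kW

1.090 kW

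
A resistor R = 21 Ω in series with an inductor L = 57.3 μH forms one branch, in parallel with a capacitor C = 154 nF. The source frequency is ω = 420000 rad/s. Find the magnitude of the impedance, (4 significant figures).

X_L = ωL = 24.07 Ω
X_C = 1/(ωC) = 15.46 Ω
Branch 1 (R+jX_L): Z₁ = 21.00 + j24.07 Ω, |Z₁| = 31.94 Ω
Branch 2 (−jX_C): Z₂ = −j15.46 Ω
Parallel: Z = Z₁Z₂/(Z₁+Z₂), |Z| = 21.76 Ω, ∠Z = -63.39°

21.76 Ω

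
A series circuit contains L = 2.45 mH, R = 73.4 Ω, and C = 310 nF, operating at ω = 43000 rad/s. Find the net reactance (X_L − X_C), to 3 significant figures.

X_L = ωL = 105 Ω
X_C = 1/(ωC) = 75.0 Ω
X = 105 − 75.0 = 30.3 Ω

30.3 Ω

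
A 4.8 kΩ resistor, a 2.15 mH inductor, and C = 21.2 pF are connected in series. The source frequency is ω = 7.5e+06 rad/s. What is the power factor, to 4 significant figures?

X_L = ωL = 16120 Ω
X_C = 1/(ωC) = 6289 Ω
Net reactance X = X_L − X_C = 9836 Ω
Z = 4800 + j9836 Ω
|Z| = √(4800² + 9836²) = 10940 Ω
∠Z = arctan(9836/4800) = 63.99°
cos φ = cos(63.99°) = 0.4386

0.4386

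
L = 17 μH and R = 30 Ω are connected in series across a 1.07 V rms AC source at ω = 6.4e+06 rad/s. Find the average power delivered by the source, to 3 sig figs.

2.70 mW

X_L = ωL = 109 Ω
Z = 30.0 + j109 Ω
|Z| = √(30.0² + 109²) = 113 Ω
∠Z = arctan(109/30.0) = 74.6°
I = V/|Z| = 9.48 mA
P = VI cos φ = 1.07 × 0.00948 × cos(74.6°) = 2.70 mW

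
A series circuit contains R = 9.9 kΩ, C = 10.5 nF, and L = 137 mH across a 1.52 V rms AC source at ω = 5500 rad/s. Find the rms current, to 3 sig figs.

78.8 μA

X_L = ωL = 754 Ω
X_C = 1/(ωC) = 17300 Ω
Net reactance X = X_L − X_C = -16600 Ω
Z = 9900 − j16600 Ω
|Z| = √(9900² + 16600²) = 19300 Ω
I = V/|Z| = 1.52/19300 = 78.8 μA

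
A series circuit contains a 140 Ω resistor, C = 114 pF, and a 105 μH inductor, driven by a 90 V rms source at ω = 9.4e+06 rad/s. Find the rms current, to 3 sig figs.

600 mA

X_L = ωL = 987 Ω
X_C = 1/(ωC) = 933 Ω
Net reactance X = X_L − X_C = 53.8 Ω
Z = 140 + j53.8 Ω
|Z| = √(140² + 53.8²) = 150 Ω
I = V/|Z| = 90/150 = 600 mA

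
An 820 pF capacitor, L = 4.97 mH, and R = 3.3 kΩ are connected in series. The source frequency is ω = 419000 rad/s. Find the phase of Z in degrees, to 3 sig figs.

-14.1°

X_L = ωL = 2080 Ω
X_C = 1/(ωC) = 2910 Ω
Net reactance X = X_L − X_C = -828 Ω
Z = 3300 − j828 Ω
|Z| = √(3300² + 828²) = 3400 Ω
∠Z = arctan(-828/3300) = -14.1°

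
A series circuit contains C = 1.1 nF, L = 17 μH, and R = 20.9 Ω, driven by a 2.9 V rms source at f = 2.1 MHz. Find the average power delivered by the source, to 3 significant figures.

ω = 2πf = 1.319e+07 rad/s
X_L = ωL = 224 Ω
X_C = 1/(ωC) = 68.9 Ω
Net reactance X = X_L − X_C = 155 Ω
Z = 20.9 + j155 Ω
|Z| = √(20.9² + 155²) = 157 Ω
∠Z = arctan(155/20.9) = 82.3°
I = V/|Z| = 18.5 mA
P = VI cos φ = 2.9 × 0.0185 × cos(82.3°) = 7.15 mW

7.15 mW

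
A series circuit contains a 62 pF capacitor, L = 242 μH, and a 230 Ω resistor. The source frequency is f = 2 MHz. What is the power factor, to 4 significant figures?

0.1298

ω = 2πf = 1.257e+07 rad/s
X_L = ωL = 3041 Ω
X_C = 1/(ωC) = 1284 Ω
Net reactance X = X_L − X_C = 1758 Ω
Z = 230.0 + j1758 Ω
|Z| = √(230.0² + 1758²) = 1773 Ω
∠Z = arctan(1758/230.0) = 82.54°
cos φ = cos(82.54°) = 0.1298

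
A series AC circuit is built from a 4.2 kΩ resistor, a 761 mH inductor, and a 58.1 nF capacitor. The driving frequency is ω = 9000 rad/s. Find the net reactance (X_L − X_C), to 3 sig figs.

X_L = ωL = 6850 Ω
X_C = 1/(ωC) = 1910 Ω
X = 6850 − 1910 = 4940 Ω

4940 Ω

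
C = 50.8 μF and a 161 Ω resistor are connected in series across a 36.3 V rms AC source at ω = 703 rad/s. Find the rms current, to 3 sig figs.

X_C = 1/(ωC) = 28.0 Ω
Z = 161 − j28.0 Ω
|Z| = √(161² + 28.0²) = 163 Ω
I = V/|Z| = 36.3/163 = 222 mA

222 mA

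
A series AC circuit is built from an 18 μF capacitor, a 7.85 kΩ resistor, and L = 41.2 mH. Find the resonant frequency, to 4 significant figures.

ω₀ = 1/√(LC) = 1/√(0.0412 × 1.8e-05) = 1161 rad/s
f₀ = ω₀/(2π) = 184.8 Hz

184.8 Hz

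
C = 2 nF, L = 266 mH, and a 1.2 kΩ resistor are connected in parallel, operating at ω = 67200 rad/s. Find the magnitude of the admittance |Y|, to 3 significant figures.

X_L = ωL = 17900 Ω
X_C = 1/(ωC) = 7440 Ω
Parallel: admittances add. Y = 1/R + 1/(jωL) + jωC
Y = (0.000833 + j7.85e-05) S
|Y| = 0.000837 S → |Z| = 1/|Y| = 1190 Ω, ∠Z = −∠Y = -5.38°

837 μS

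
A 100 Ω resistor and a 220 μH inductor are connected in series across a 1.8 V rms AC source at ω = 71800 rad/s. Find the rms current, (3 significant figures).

17.8 mA

X_L = ωL = 15.8 Ω
Z = 100 + j15.8 Ω
|Z| = √(100² + 15.8²) = 101 Ω
I = V/|Z| = 1.8/101 = 17.8 mA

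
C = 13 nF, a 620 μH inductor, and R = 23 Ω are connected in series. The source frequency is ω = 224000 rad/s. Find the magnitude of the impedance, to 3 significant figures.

X_L = ωL = 139 Ω
X_C = 1/(ωC) = 343 Ω
Net reactance X = X_L − X_C = -205 Ω
Z = 23.0 − j205 Ω
|Z| = √(23.0² + 205²) = 206 Ω

206 Ω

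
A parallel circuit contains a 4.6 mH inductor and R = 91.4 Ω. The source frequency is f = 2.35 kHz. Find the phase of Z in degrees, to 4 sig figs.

53.38°

ω = 2πf = 14770 rad/s
X_L = ωL = 67.92 Ω
Parallel: admittances add. Y = 1/R + 1/(jωL)
Y = (0.01094 − j0.01472) S
|Y| = 0.01834 S → |Z| = 1/|Y| = 54.52 Ω, ∠Z = −∠Y = 53.38°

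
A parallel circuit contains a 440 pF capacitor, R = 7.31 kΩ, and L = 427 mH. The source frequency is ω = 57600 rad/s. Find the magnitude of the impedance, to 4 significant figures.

X_L = ωL = 24600 Ω
X_C = 1/(ωC) = 39460 Ω
Parallel: admittances add. Y = 1/R + 1/(jωL) + jωC
Y = (0.0001368 − j1.531e-05) S
|Y| = 0.0001377 S → |Z| = 1/|Y| = 7265 Ω, ∠Z = −∠Y = 6.388°

7265 Ω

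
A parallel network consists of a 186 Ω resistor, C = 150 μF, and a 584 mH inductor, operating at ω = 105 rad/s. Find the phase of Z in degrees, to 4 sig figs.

X_L = ωL = 61.32 Ω
X_C = 1/(ωC) = 63.49 Ω
Parallel: admittances add. Y = 1/R + 1/(jωL) + jωC
Y = (0.005376 − j0.0005579) S
|Y| = 0.005405 S → |Z| = 1/|Y| = 185.0 Ω, ∠Z = −∠Y = 5.924°

5.924°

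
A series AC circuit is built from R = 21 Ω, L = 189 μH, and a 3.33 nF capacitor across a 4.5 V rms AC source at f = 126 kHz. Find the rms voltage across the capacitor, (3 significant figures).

7.40 V

ω = 2πf = 791700 rad/s
X_L = ωL = 150 Ω
X_C = 1/(ωC) = 379 Ω
Net reactance X = X_L − X_C = -230 Ω
Z = 21.0 − j230 Ω
|Z| = √(21.0² + 230²) = 231 Ω
I = V/|Z| = 19.5 mA
V_C = I·|Z_C| = 0.0195 × 379 = 7.40 V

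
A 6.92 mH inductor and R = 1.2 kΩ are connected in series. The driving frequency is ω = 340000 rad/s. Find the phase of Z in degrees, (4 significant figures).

X_L = ωL = 2353 Ω
Z = 1200 + j2353 Ω
|Z| = √(1200² + 2353²) = 2641 Ω
∠Z = arctan(2353/1200) = 62.98°

62.98°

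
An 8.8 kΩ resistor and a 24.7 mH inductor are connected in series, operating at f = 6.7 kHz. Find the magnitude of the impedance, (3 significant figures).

8860 Ω

ω = 2πf = 42100 rad/s
X_L = ωL = 1040 Ω
Z = 8800 + j1040 Ω
|Z| = √(8800² + 1040²) = 8860 Ω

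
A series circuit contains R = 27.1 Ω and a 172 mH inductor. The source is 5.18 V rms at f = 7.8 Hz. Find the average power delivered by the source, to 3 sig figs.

ω = 2πf = 49.01 rad/s
X_L = ωL = 8.43 Ω
Z = 27.1 + j8.43 Ω
|Z| = √(27.1² + 8.43²) = 28.4 Ω
∠Z = arctan(8.43/27.1) = 17.3°
I = V/|Z| = 183 mA
P = VI cos φ = 5.18 × 0.183 × cos(17.3°) = 903 mW

903 mW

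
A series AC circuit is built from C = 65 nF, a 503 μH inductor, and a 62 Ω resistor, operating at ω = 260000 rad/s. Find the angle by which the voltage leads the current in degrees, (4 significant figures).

49.11°

X_L = ωL = 130.8 Ω
X_C = 1/(ωC) = 59.17 Ω
Net reactance X = X_L − X_C = 71.61 Ω
Z = 62.00 + j71.61 Ω
|Z| = √(62.00² + 71.61²) = 94.72 Ω
∠Z = arctan(71.61/62.00) = 49.11°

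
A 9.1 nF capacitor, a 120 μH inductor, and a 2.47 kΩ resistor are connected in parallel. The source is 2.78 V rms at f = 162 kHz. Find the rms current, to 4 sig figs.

ω = 2πf = 1.018e+06 rad/s
X_L = ωL = 122.1 Ω
X_C = 1/(ωC) = 108.0 Ω
Parallel: admittances add. Y = 1/R + 1/(jωL) + jωC
Y = (0.0004049 + j0.001076) S
|Y| = 0.001149 S → |Z| = 1/|Y| = 870.1 Ω, ∠Z = −∠Y = -69.38°
I = V/|Z| = 2.78/870.1 = 3.195 mA

3.195 mA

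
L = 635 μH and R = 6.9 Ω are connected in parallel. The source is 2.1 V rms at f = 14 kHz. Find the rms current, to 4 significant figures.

ω = 2πf = 87960 rad/s
X_L = ωL = 55.86 Ω
Parallel: admittances add. Y = 1/R + 1/(jωL)
Y = (0.1449 − j0.01790) S
|Y| = 0.1460 S → |Z| = 1/|Y| = 6.848 Ω, ∠Z = −∠Y = 7.042°
I = V/|Z| = 2.1/6.848 = 306.7 mA

306.7 mA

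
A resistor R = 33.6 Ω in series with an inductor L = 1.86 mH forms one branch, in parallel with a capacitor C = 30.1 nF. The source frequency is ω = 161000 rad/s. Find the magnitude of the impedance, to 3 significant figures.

628 Ω

X_L = ωL = 299 Ω
X_C = 1/(ωC) = 206 Ω
Branch 1 (R+jX_L): Z₁ = 33.6 + j299 Ω, |Z₁| = 301 Ω
Branch 2 (−jX_C): Z₂ = −j206 Ω
Parallel: Z = Z₁Z₂/(Z₁+Z₂), |Z| = 628 Ω, ∠Z = -76.6°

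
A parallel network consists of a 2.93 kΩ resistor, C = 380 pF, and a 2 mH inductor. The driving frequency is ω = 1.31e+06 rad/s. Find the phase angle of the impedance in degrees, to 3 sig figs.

-18.8°

X_L = ωL = 2620 Ω
X_C = 1/(ωC) = 2010 Ω
Parallel: admittances add. Y = 1/R + 1/(jωL) + jωC
Y = (0.000341 + j0.000116) S
|Y| = 0.000361 S → |Z| = 1/|Y| = 2770 Ω, ∠Z = −∠Y = -18.8°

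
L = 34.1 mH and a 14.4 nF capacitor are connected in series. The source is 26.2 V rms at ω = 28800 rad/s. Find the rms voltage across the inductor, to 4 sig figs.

18.00 V

X_L = ωL = 982.1 Ω
X_C = 1/(ωC) = 2411 Ω
Net reactance X = X_L − X_C = -1429 Ω
Z = − j1429 Ω
|Z| = √(0² + 1429²) = 1429 Ω
I = V/|Z| = 18.33 mA
V_L = I·|Z_L| = 0.01833 × 982.1 = 18.00 V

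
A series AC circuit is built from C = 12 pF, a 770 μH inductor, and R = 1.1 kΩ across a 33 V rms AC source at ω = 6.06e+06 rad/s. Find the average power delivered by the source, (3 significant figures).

X_L = ωL = 4670 Ω
X_C = 1/(ωC) = 13800 Ω
Net reactance X = X_L − X_C = -9090 Ω
Z = 1100 − j9090 Ω
|Z| = √(1100² + 9090²) = 9150 Ω
∠Z = arctan(-9090/1100) = -83.1°
I = V/|Z| = 3.61 mA
P = VI cos φ = 33 × 0.00361 × cos(-83.1°) = 14.3 mW

14.3 mW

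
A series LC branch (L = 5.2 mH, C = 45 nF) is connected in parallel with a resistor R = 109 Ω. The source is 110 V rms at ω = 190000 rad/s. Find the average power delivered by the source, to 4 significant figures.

X_L = ωL = 988.0 Ω
X_C = 1/(ωC) = 117.0 Ω
Branch 1: Z₁ = R = 109.0 Ω
Branch 2 (series LC): Z₂ = j(X_L − X_C) = j871.0 Ω
Parallel: Z = Z₁Z₂/(Z₁+Z₂), |Z| = 108.2 Ω, ∠Z = 7.133°
I = V/|Z| = 1.017 A
P = VI cos φ = 110 × 1.017 × cos(7.133°) = 111.0 W

111.0 W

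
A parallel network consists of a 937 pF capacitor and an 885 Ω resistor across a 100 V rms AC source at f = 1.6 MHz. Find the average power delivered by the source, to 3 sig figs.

ω = 2πf = 1.005e+07 rad/s
X_C = 1/(ωC) = 106 Ω
Parallel: admittances add. Y = 1/R + jωC
Y = (0.00113 + j0.00942) S
|Y| = 0.00949 S → |Z| = 1/|Y| = 105 Ω, ∠Z = −∠Y = -83.2°
I = V/|Z| = 949 mA
P = VI cos φ = 100 × 0.949 × cos(-83.2°) = 11.3 W

11.3 W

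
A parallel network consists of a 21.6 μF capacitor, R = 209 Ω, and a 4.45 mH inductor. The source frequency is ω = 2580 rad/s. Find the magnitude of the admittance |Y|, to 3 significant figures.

X_L = ωL = 11.5 Ω
X_C = 1/(ωC) = 17.9 Ω
Parallel: admittances add. Y = 1/R + 1/(jωL) + jωC
Y = (0.00478 − j0.0314) S
|Y| = 0.0317 S → |Z| = 1/|Y| = 31.5 Ω, ∠Z = −∠Y = 81.3°

31.7 mS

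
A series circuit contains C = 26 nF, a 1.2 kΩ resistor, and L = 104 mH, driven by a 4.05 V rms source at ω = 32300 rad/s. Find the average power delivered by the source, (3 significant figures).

3.20 mW

X_L = ωL = 3360 Ω
X_C = 1/(ωC) = 1190 Ω
Net reactance X = X_L − X_C = 2170 Ω
Z = 1200 + j2170 Ω
|Z| = √(1200² + 2170²) = 2480 Ω
∠Z = arctan(2170/1200) = 61.0°
I = V/|Z| = 1.63 mA
P = VI cos φ = 4.05 × 0.00163 × cos(61.0°) = 3.20 mW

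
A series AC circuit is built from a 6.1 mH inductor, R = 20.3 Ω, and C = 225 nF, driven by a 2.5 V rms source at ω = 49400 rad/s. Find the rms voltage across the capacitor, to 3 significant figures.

1.06 V

X_L = ωL = 301 Ω
X_C = 1/(ωC) = 90.0 Ω
Net reactance X = X_L − X_C = 211 Ω
Z = 20.3 + j211 Ω
|Z| = √(20.3² + 211²) = 212 Ω
I = V/|Z| = 11.8 mA
V_C = I·|Z_C| = 0.0118 × 90.0 = 1.06 V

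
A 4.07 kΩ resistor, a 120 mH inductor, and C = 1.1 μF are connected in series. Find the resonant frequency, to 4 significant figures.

ω₀ = 1/√(LC) = 1/√(0.12 × 1.1e-06) = 2752 rad/s
f₀ = ω₀/(2π) = 438.1 Hz

438.1 Hz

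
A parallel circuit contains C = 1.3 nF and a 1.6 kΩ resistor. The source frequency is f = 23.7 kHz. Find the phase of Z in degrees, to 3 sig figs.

-17.2°

ω = 2πf = 148900 rad/s
X_C = 1/(ωC) = 5170 Ω
Parallel: admittances add. Y = 1/R + jωC
Y = (0.000625 + j0.000194) S
|Y| = 0.000654 S → |Z| = 1/|Y| = 1530 Ω, ∠Z = −∠Y = -17.2°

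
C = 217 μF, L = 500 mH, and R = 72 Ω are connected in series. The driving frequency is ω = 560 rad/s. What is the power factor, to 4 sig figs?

X_L = ωL = 280.0 Ω
X_C = 1/(ωC) = 8.229 Ω
Net reactance X = X_L − X_C = 271.8 Ω
Z = 72.00 + j271.8 Ω
|Z| = √(72.00² + 271.8²) = 281.1 Ω
∠Z = arctan(271.8/72.00) = 75.16°
cos φ = cos(75.16°) = 0.2561

0.2561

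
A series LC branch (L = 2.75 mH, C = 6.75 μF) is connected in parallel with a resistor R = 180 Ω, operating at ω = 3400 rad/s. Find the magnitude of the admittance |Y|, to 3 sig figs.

X_L = ωL = 9.35 Ω
X_C = 1/(ωC) = 43.6 Ω
Branch 1: Z₁ = R = 180 Ω
Branch 2 (series LC): Z₂ = j(X_L − X_C) = −j34.2 Ω
Parallel: Z = Z₁Z₂/(Z₁+Z₂), |Z| = 33.6 Ω, ∠Z = -79.2°
|Y| = 1/|Z| = 29.7 mS

29.7 mS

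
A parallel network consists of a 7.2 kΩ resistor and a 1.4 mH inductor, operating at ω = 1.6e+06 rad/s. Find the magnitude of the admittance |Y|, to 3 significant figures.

X_L = ωL = 2240 Ω
Parallel: admittances add. Y = 1/R + 1/(jωL)
Y = (0.000139 − j0.000446) S
|Y| = 0.000468 S → |Z| = 1/|Y| = 2140 Ω, ∠Z = −∠Y = 72.7°

468 μS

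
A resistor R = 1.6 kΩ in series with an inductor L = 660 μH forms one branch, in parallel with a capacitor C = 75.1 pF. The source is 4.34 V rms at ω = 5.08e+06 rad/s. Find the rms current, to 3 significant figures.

X_L = ωL = 3350 Ω
X_C = 1/(ωC) = 2620 Ω
Branch 1 (R+jX_L): Z₁ = 1600 + j3350 Ω, |Z₁| = 3720 Ω
Branch 2 (−jX_C): Z₂ = −j2620 Ω
Parallel: Z = Z₁Z₂/(Z₁+Z₂), |Z| = 5530 Ω, ∠Z = -50.1°
I = V/|Z| = 4.34/5530 = 784 μA

784 μA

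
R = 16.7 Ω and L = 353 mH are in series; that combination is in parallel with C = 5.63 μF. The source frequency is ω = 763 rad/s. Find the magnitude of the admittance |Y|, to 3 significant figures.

X_L = ωL = 269 Ω
X_C = 1/(ωC) = 233 Ω
Branch 1 (R+jX_L): Z₁ = 16.7 + j269 Ω, |Z₁| = 270 Ω
Branch 2 (−jX_C): Z₂ = −j233 Ω
Parallel: Z = Z₁Z₂/(Z₁+Z₂), |Z| = 1560 Ω, ∠Z = -69.0°
|Y| = 1/|Z| = 640 μS

640 μS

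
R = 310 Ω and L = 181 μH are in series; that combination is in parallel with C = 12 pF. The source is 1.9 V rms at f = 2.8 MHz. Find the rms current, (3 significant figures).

198 μA

ω = 2πf = 1.759e+07 rad/s
X_L = ωL = 3180 Ω
X_C = 1/(ωC) = 4740 Ω
Branch 1 (R+jX_L): Z₁ = 310 + j3180 Ω, |Z₁| = 3200 Ω
Branch 2 (−jX_C): Z₂ = −j4740 Ω
Parallel: Z = Z₁Z₂/(Z₁+Z₂), |Z| = 9570 Ω, ∠Z = 73.1°
I = V/|Z| = 1.9/9570 = 198 μA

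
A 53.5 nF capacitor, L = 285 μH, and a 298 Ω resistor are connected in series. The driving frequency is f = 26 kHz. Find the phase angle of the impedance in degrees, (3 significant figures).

ω = 2πf = 163400 rad/s
X_L = ωL = 46.6 Ω
X_C = 1/(ωC) = 114 Ω
Net reactance X = X_L − X_C = -67.9 Ω
Z = 298 − j67.9 Ω
|Z| = √(298² + 67.9²) = 306 Ω
∠Z = arctan(-67.9/298) = -12.8°

-12.8°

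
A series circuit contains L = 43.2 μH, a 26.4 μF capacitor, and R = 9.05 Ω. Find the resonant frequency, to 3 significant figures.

4.71 kHz

ω₀ = 1/√(LC) = 1/√(4.32e-05 × 2.64e-05) = 29610 rad/s
f₀ = ω₀/(2π) = 4.71 kHz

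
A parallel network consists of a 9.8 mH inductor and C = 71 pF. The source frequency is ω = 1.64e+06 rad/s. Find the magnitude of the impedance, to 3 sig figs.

X_L = ωL = 16100 Ω
X_C = 1/(ωC) = 8590 Ω
Parallel: admittances add. Y = 1/(jωL) + jωC
Y = (0 + j5.42e-05) S
|Y| = 5.42e-05 S → |Z| = 1/|Y| = 18400 Ω, ∠Z = −∠Y = -90.0°

18400 Ω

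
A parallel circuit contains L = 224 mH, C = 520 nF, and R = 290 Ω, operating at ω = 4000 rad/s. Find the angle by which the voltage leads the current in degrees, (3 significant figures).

-15.6°

X_L = ωL = 896 Ω
X_C = 1/(ωC) = 481 Ω
Parallel: admittances add. Y = 1/R + 1/(jωL) + jωC
Y = (0.00345 + j0.000964) S
|Y| = 0.00358 S → |Z| = 1/|Y| = 279 Ω, ∠Z = −∠Y = -15.6°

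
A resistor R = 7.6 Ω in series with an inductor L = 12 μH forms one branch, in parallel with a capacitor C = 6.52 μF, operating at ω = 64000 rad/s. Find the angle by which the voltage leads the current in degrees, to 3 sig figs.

X_L = ωL = 0.768 Ω
X_C = 1/(ωC) = 2.40 Ω
Branch 1 (R+jX_L): Z₁ = 7.60 + j0.768 Ω, |Z₁| = 7.64 Ω
Branch 2 (−jX_C): Z₂ = −j2.40 Ω
Parallel: Z = Z₁Z₂/(Z₁+Z₂), |Z| = 2.36 Ω, ∠Z = -72.1°

-72.1°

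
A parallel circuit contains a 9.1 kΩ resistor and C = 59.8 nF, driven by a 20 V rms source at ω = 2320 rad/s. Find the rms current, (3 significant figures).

X_C = 1/(ωC) = 7210 Ω
Parallel: admittances add. Y = 1/R + jωC
Y = (0.000110 + j0.000139) S
|Y| = 0.000177 S → |Z| = 1/|Y| = 5650 Ω, ∠Z = −∠Y = -51.6°
I = V/|Z| = 20/5650 = 3.54 mA

3.54 mA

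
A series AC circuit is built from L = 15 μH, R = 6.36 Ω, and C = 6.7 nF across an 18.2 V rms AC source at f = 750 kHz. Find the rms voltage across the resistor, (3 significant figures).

ω = 2πf = 4.712e+06 rad/s
X_L = ωL = 70.7 Ω
X_C = 1/(ωC) = 31.7 Ω
Net reactance X = X_L − X_C = 39.0 Ω
Z = 6.36 + j39.0 Ω
|Z| = √(6.36² + 39.0²) = 39.5 Ω
I = V/|Z| = 460 mA
V_R = I·|Z_R| = 0.460 × 6.36 = 2.93 V

2.93 V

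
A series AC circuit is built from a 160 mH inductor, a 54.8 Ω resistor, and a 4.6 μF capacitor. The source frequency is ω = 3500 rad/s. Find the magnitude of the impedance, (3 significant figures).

501 Ω

X_L = ωL = 560 Ω
X_C = 1/(ωC) = 62.1 Ω
Net reactance X = X_L − X_C = 498 Ω
Z = 54.8 + j498 Ω
|Z| = √(54.8² + 498²) = 501 Ω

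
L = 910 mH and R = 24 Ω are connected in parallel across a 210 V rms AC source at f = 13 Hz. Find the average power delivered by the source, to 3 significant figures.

ω = 2πf = 81.68 rad/s
X_L = ωL = 74.3 Ω
Parallel: admittances add. Y = 1/R + 1/(jωL)
Y = (0.0417 − j0.0135) S
|Y| = 0.0438 S → |Z| = 1/|Y| = 22.8 Ω, ∠Z = −∠Y = 17.9°
I = V/|Z| = 9.19 A
P = VI cos φ = 210 × 9.19 × cos(17.9°) = 1.84 kW

1.84 kW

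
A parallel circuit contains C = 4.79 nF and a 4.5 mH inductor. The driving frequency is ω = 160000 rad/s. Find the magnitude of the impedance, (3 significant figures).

X_L = ωL = 720 Ω
X_C = 1/(ωC) = 1300 Ω
Parallel: admittances add. Y = 1/(jωL) + jωC
Y = (0 − j0.000622) S
|Y| = 0.000622 S → |Z| = 1/|Y| = 1610 Ω, ∠Z = −∠Y = 90.0°

1610 Ω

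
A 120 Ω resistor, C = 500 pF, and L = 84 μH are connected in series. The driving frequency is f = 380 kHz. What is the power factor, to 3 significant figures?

ω = 2πf = 2.388e+06 rad/s
X_L = ωL = 201 Ω
X_C = 1/(ωC) = 838 Ω
Net reactance X = X_L − X_C = -637 Ω
Z = 120 − j637 Ω
|Z| = √(120² + 637²) = 648 Ω
∠Z = arctan(-637/120) = -79.3°
cos φ = cos(-79.3°) = 0.185

0.185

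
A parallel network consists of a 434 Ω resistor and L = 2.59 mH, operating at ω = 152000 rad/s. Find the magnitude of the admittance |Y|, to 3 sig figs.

X_L = ωL = 394 Ω
Parallel: admittances add. Y = 1/R + 1/(jωL)
Y = (0.00230 − j0.00254) S
|Y| = 0.00343 S → |Z| = 1/|Y| = 292 Ω, ∠Z = −∠Y = 47.8°

3.43 mS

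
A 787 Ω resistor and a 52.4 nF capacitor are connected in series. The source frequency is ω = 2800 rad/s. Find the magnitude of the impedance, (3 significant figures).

X_C = 1/(ωC) = 6820 Ω
Z = 787 − j6820 Ω
|Z| = √(787² + 6820²) = 6860 Ω

6860 Ω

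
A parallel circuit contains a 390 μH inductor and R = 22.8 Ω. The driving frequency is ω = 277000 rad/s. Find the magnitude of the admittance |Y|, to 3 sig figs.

X_L = ωL = 108 Ω
Parallel: admittances add. Y = 1/R + 1/(jωL)
Y = (0.0439 − j0.00926) S
|Y| = 0.0448 S → |Z| = 1/|Y| = 22.3 Ω, ∠Z = −∠Y = 11.9°

44.8 mS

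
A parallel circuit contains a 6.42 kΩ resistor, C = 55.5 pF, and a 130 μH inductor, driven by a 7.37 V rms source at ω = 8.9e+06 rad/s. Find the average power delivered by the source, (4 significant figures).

8.461 mW

X_L = ωL = 1157 Ω
X_C = 1/(ωC) = 2024 Ω
Parallel: admittances add. Y = 1/R + 1/(jωL) + jωC
Y = (0.0001558 − j0.0003704) S
|Y| = 0.0004018 S → |Z| = 1/|Y| = 2489 Ω, ∠Z = −∠Y = 67.19°
I = V/|Z| = 2.961 mA
P = VI cos φ = 7.37 × 0.002961 × cos(67.19°) = 8.461 mW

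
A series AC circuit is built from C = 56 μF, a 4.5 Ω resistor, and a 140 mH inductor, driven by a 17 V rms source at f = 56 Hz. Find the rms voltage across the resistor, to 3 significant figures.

16.1 V

ω = 2πf = 351.9 rad/s
X_L = ωL = 49.3 Ω
X_C = 1/(ωC) = 50.8 Ω
Net reactance X = X_L − X_C = -1.49 Ω
Z = 4.50 − j1.49 Ω
|Z| = √(4.50² + 1.49²) = 4.74 Ω
I = V/|Z| = 3.59 A
V_R = I·|Z_R| = 3.59 × 4.50 = 16.1 V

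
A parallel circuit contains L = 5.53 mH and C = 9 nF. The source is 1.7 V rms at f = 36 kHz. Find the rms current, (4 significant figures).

ω = 2πf = 226200 rad/s
X_L = ωL = 1251 Ω
X_C = 1/(ωC) = 491.2 Ω
Parallel: admittances add. Y = 1/(jωL) + jωC
Y = (0 + j0.001236) S
|Y| = 0.001236 S → |Z| = 1/|Y| = 808.9 Ω, ∠Z = −∠Y = -90.00°
I = V/|Z| = 1.7/808.9 = 2.102 mA

2.102 mA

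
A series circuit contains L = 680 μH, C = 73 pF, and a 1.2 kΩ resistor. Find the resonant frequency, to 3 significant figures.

714 kHz

ω₀ = 1/√(LC) = 1/√(0.00068 × 7.3e-11) = 4.488e+06 rad/s
f₀ = ω₀/(2π) = 714 kHz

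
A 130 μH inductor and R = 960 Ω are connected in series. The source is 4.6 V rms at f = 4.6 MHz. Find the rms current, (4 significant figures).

1.186 mA

ω = 2πf = 2.89e+07 rad/s
X_L = ωL = 3757 Ω
Z = 960.0 + j3757 Ω
|Z| = √(960.0² + 3757²) = 3878 Ω
I = V/|Z| = 4.6/3878 = 1.186 mA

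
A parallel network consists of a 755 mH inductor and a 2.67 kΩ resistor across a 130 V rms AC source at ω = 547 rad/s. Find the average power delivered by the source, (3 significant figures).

6.33 W

X_L = ωL = 413 Ω
Parallel: admittances add. Y = 1/R + 1/(jωL)
Y = (0.000375 − j0.00242) S
|Y| = 0.00245 S → |Z| = 1/|Y| = 408 Ω, ∠Z = −∠Y = 81.2°
I = V/|Z| = 319 mA
P = VI cos φ = 130 × 0.319 × cos(81.2°) = 6.33 W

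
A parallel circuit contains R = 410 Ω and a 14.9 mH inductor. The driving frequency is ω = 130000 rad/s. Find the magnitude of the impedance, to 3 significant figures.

X_L = ωL = 1940 Ω
Parallel: admittances add. Y = 1/R + 1/(jωL)
Y = (0.00244 − j0.000516) S
|Y| = 0.00249 S → |Z| = 1/|Y| = 401 Ω, ∠Z = −∠Y = 12.0°

401 Ω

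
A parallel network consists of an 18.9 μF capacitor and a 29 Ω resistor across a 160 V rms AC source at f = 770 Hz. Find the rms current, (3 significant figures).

ω = 2πf = 4838 rad/s
X_C = 1/(ωC) = 10.9 Ω
Parallel: admittances add. Y = 1/R + jωC
Y = (0.0345 + j0.0914) S
|Y| = 0.0977 S → |Z| = 1/|Y| = 10.2 Ω, ∠Z = −∠Y = -69.3°
I = V/|Z| = 160/10.2 = 15.6 A

15.6 A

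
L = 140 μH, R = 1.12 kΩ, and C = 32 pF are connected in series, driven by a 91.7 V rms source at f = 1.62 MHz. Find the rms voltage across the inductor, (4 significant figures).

65.66 V

ω = 2πf = 1.018e+07 rad/s
X_L = ωL = 1425 Ω
X_C = 1/(ωC) = 3070 Ω
Net reactance X = X_L − X_C = -1645 Ω
Z = 1120 − j1645 Ω
|Z| = √(1120² + 1645²) = 1990 Ω
I = V/|Z| = 46.08 mA
V_L = I·|Z_L| = 0.04608 × 1425 = 65.66 V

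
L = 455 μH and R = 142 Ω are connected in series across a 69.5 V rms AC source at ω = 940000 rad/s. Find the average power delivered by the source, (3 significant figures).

3.38 W

X_L = ωL = 428 Ω
Z = 142 + j428 Ω
|Z| = √(142² + 428²) = 451 Ω
∠Z = arctan(428/142) = 71.6°
I = V/|Z| = 154 mA
P = VI cos φ = 69.5 × 0.154 × cos(71.6°) = 3.38 W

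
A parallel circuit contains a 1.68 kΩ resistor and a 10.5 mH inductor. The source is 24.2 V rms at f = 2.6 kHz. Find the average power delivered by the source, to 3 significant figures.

ω = 2πf = 16340 rad/s
X_L = ωL = 172 Ω
Parallel: admittances add. Y = 1/R + 1/(jωL)
Y = (0.000595 − j0.00583) S
|Y| = 0.00586 S → |Z| = 1/|Y| = 171 Ω, ∠Z = −∠Y = 84.2°
I = V/|Z| = 142 mA
P = VI cos φ = 24.2 × 0.142 × cos(84.2°) = 349 mW

349 mW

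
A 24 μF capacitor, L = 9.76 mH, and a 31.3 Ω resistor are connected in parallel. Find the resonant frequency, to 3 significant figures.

329 Hz

ω₀ = 1/√(LC) = 1/√(0.00976 × 2.4e-05) = 2066 rad/s
f₀ = ω₀/(2π) = 329 Hz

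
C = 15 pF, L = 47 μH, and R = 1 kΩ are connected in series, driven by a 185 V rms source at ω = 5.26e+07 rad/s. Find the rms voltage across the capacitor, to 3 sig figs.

X_L = ωL = 2470 Ω
X_C = 1/(ωC) = 1270 Ω
Net reactance X = X_L − X_C = 1200 Ω
Z = 1000 + j1200 Ω
|Z| = √(1000² + 1200²) = 1570 Ω
I = V/|Z| = 118 mA
V_C = I·|Z_C| = 0.118 × 1270 = 150 V

150 V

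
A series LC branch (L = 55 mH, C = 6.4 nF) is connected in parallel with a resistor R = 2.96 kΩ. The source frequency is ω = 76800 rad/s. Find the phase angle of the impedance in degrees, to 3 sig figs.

X_L = ωL = 4220 Ω
X_C = 1/(ωC) = 2030 Ω
Branch 1: Z₁ = R = 2960 Ω
Branch 2 (series LC): Z₂ = j(X_L − X_C) = j2190 Ω
Parallel: Z = Z₁Z₂/(Z₁+Z₂), |Z| = 1760 Ω, ∠Z = 53.5°

53.5°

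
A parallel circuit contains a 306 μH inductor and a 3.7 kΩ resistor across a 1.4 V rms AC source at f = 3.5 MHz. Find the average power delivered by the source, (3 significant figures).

530 μW

ω = 2πf = 2.199e+07 rad/s
X_L = ωL = 6730 Ω
Parallel: admittances add. Y = 1/R + 1/(jωL)
Y = (0.000270 − j0.000149) S
|Y| = 0.000308 S → |Z| = 1/|Y| = 3240 Ω, ∠Z = −∠Y = 28.8°
I = V/|Z| = 432 μA
P = VI cos φ = 1.4 × 0.000432 × cos(28.8°) = 530 μW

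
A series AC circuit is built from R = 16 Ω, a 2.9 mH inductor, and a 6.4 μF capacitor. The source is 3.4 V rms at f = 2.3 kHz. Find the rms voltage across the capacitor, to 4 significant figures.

ω = 2πf = 14450 rad/s
X_L = ωL = 41.91 Ω
X_C = 1/(ωC) = 10.81 Ω
Net reactance X = X_L − X_C = 31.10 Ω
Z = 16.00 + j31.10 Ω
|Z| = √(16.00² + 31.10²) = 34.97 Ω
I = V/|Z| = 97.22 mA
V_C = I·|Z_C| = 0.09722 × 10.81 = 1.051 V

1.051 V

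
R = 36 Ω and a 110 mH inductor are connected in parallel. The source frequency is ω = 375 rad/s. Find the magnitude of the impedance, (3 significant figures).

X_L = ωL = 41.2 Ω
Parallel: admittances add. Y = 1/R + 1/(jωL)
Y = (0.0278 − j0.0242) S
|Y| = 0.0369 S → |Z| = 1/|Y| = 27.1 Ω, ∠Z = −∠Y = 41.1°

27.1 Ω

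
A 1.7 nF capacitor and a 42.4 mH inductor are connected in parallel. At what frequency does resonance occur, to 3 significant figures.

18.7 kHz

ω₀ = 1/√(LC) = 1/√(0.0424 × 1.7e-09) = 117800 rad/s
f₀ = ω₀/(2π) = 18.7 kHz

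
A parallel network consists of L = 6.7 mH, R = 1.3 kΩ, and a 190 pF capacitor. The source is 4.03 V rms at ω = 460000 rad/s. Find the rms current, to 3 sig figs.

X_L = ωL = 3080 Ω
X_C = 1/(ωC) = 11400 Ω
Parallel: admittances add. Y = 1/R + 1/(jωL) + jωC
Y = (0.000769 − j0.000237) S
|Y| = 0.000805 S → |Z| = 1/|Y| = 1240 Ω, ∠Z = −∠Y = 17.1°
I = V/|Z| = 4.03/1240 = 3.24 mA

3.24 mA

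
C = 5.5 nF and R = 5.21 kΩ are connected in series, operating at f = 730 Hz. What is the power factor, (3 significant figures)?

ω = 2πf = 4587 rad/s
X_C = 1/(ωC) = 39600 Ω
Z = 5210 − j39600 Ω
|Z| = √(5210² + 39600²) = 40000 Ω
∠Z = arctan(-39600/5210) = -82.5°
cos φ = cos(-82.5°) = 0.130

0.130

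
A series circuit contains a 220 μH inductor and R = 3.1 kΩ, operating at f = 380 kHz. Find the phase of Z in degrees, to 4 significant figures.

ω = 2πf = 2.388e+06 rad/s
X_L = ωL = 525.3 Ω
Z = 3100 + j525.3 Ω
|Z| = √(3100² + 525.3²) = 3144 Ω
∠Z = arctan(525.3/3100) = 9.617°

9.617°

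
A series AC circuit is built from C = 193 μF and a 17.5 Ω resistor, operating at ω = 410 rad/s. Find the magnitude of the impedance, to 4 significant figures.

21.59 Ω

X_C = 1/(ωC) = 12.64 Ω
Z = 17.50 − j12.64 Ω
|Z| = √(17.50² + 12.64²) = 21.59 Ω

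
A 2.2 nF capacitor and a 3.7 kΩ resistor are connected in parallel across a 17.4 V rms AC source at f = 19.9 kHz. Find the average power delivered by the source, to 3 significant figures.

81.8 mW

ω = 2πf = 125000 rad/s
X_C = 1/(ωC) = 3640 Ω
Parallel: admittances add. Y = 1/R + jωC
Y = (0.000270 + j0.000275) S
|Y| = 0.000386 S → |Z| = 1/|Y| = 2590 Ω, ∠Z = −∠Y = -45.5°
I = V/|Z| = 6.71 mA
P = VI cos φ = 17.4 × 0.00671 × cos(-45.5°) = 81.8 mW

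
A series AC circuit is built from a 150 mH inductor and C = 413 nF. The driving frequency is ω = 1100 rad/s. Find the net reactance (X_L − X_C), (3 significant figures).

-2040 Ω

X_L = ωL = 165 Ω
X_C = 1/(ωC) = 2200 Ω
X = 165 − 2200 = -2040 Ω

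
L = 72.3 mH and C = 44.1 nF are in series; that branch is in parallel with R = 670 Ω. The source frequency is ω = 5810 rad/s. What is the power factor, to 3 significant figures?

X_L = ωL = 420 Ω
X_C = 1/(ωC) = 3900 Ω
Branch 1: Z₁ = R = 670 Ω
Branch 2 (series LC): Z₂ = j(X_L − X_C) = −j3480 Ω
Parallel: Z = Z₁Z₂/(Z₁+Z₂), |Z| = 658 Ω, ∠Z = -10.9°
cos φ = cos(-10.9°) = 0.982

0.982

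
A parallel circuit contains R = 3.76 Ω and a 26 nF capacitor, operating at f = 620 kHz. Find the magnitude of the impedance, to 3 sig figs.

ω = 2πf = 3.896e+06 rad/s
X_C = 1/(ωC) = 9.87 Ω
Parallel: admittances add. Y = 1/R + jωC
Y = (0.266 + j0.101) S
|Y| = 0.285 S → |Z| = 1/|Y| = 3.51 Ω, ∠Z = −∠Y = -20.8°

3.51 Ω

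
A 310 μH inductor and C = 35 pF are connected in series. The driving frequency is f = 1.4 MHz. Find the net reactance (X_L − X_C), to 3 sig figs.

ω = 2πf = 8.796e+06 rad/s
X_L = ωL = 2730 Ω
X_C = 1/(ωC) = 3250 Ω
X = 2730 − 3250 = -521 Ω

-521 Ω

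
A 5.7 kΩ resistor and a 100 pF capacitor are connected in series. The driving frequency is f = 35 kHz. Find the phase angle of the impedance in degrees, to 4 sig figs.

ω = 2πf = 219900 rad/s
X_C = 1/(ωC) = 45470 Ω
Z = 5700 − j45470 Ω
|Z| = √(5700² + 45470²) = 45830 Ω
∠Z = arctan(-45470/5700) = -82.86°

-82.86°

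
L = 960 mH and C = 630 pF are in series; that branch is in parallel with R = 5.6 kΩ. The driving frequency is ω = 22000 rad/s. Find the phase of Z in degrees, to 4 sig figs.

X_L = ωL = 21120 Ω
X_C = 1/(ωC) = 72150 Ω
Branch 1: Z₁ = R = 5600 Ω
Branch 2 (series LC): Z₂ = j(X_L − X_C) = −j51030 Ω
Parallel: Z = Z₁Z₂/(Z₁+Z₂), |Z| = 5567 Ω, ∠Z = -6.263°

-6.263°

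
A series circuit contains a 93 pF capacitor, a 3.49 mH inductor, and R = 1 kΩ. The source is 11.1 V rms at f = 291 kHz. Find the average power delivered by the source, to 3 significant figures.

98.5 mW

ω = 2πf = 1.828e+06 rad/s
X_L = ωL = 6380 Ω
X_C = 1/(ωC) = 5880 Ω
Net reactance X = X_L − X_C = 500 Ω
Z = 1000 + j500 Ω
|Z| = √(1000² + 500²) = 1120 Ω
∠Z = arctan(500/1000) = 26.6°
I = V/|Z| = 9.93 mA
P = VI cos φ = 11.1 × 0.00993 × cos(26.6°) = 98.5 mW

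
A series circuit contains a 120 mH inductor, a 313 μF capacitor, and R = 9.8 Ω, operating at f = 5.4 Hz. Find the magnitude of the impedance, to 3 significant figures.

90.6 Ω

ω = 2πf = 33.93 rad/s
X_L = ωL = 4.07 Ω
X_C = 1/(ωC) = 94.2 Ω
Net reactance X = X_L − X_C = -90.1 Ω
Z = 9.80 − j90.1 Ω
|Z| = √(9.80² + 90.1²) = 90.6 Ω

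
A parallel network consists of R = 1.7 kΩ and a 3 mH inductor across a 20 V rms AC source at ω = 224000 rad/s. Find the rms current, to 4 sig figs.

X_L = ωL = 672.0 Ω
Parallel: admittances add. Y = 1/R + 1/(jωL)
Y = (0.0005882 − j0.001488) S
|Y| = 0.001600 S → |Z| = 1/|Y| = 624.9 Ω, ∠Z = −∠Y = 68.43°
I = V/|Z| = 20/624.9 = 32.00 mA

32.00 mA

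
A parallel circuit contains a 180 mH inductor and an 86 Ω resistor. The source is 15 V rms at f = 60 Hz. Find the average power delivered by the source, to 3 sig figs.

ω = 2πf = 377.0 rad/s
X_L = ωL = 67.9 Ω
Parallel: admittances add. Y = 1/R + 1/(jωL)
Y = (0.0116 − j0.0147) S
|Y| = 0.0188 S → |Z| = 1/|Y| = 53.3 Ω, ∠Z = −∠Y = 51.7°
I = V/|Z| = 282 mA
P = VI cos φ = 15 × 0.282 × cos(51.7°) = 2.62 W

2.62 W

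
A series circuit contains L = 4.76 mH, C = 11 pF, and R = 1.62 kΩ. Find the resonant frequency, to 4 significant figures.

695.5 kHz

ω₀ = 1/√(LC) = 1/√(0.00476 × 1.1e-11) = 4.37e+06 rad/s
f₀ = ω₀/(2π) = 695.5 kHz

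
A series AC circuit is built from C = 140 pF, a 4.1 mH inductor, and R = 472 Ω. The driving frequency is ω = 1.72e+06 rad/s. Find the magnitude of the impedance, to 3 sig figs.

2940 Ω

X_L = ωL = 7050 Ω
X_C = 1/(ωC) = 4150 Ω
Net reactance X = X_L − X_C = 2900 Ω
Z = 472 + j2900 Ω
|Z| = √(472² + 2900²) = 2940 Ω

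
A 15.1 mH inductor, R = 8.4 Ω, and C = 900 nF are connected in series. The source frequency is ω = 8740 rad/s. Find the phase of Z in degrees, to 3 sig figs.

X_L = ωL = 132 Ω
X_C = 1/(ωC) = 127 Ω
Net reactance X = X_L − X_C = 4.84 Ω
Z = 8.40 + j4.84 Ω
|Z| = √(8.40² + 4.84²) = 9.70 Ω
∠Z = arctan(4.84/8.40) = 30.0°

30.0°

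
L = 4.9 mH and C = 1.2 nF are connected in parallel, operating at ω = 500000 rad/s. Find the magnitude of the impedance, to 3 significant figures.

5210 Ω

X_L = ωL = 2450 Ω
X_C = 1/(ωC) = 1670 Ω
Parallel: admittances add. Y = 1/(jωL) + jωC
Y = (0 + j0.000192) S
|Y| = 0.000192 S → |Z| = 1/|Y| = 5210 Ω, ∠Z = −∠Y = -90.0°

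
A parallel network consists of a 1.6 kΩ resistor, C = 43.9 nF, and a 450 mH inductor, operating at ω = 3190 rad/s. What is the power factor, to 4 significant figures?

X_L = ωL = 1436 Ω
X_C = 1/(ωC) = 7141 Ω
Parallel: admittances add. Y = 1/R + 1/(jωL) + jωC
Y = (0.0006250 − j0.0005566) S
|Y| = 0.0008369 S → |Z| = 1/|Y| = 1195 Ω, ∠Z = −∠Y = 41.69°
cos φ = cos(41.69°) = 0.7468

0.7468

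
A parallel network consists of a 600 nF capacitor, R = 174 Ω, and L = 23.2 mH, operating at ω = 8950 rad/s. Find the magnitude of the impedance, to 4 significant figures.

X_L = ωL = 207.6 Ω
X_C = 1/(ωC) = 186.2 Ω
Parallel: admittances add. Y = 1/R + 1/(jωL) + jωC
Y = (0.005747 + j0.0005540) S
|Y| = 0.005774 S → |Z| = 1/|Y| = 173.2 Ω, ∠Z = −∠Y = -5.506°

173.2 Ω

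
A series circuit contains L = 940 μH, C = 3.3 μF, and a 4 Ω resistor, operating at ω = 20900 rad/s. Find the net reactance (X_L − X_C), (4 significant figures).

5.147 Ω

X_L = ωL = 19.65 Ω
X_C = 1/(ωC) = 14.50 Ω
X = 19.65 − 14.50 = 5.147 Ω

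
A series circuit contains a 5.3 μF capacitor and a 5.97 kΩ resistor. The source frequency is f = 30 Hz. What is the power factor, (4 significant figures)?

0.9862

ω = 2πf = 188.5 rad/s
X_C = 1/(ωC) = 1001 Ω
Z = 5970 − j1001 Ω
|Z| = √(5970² + 1001²) = 6053 Ω
∠Z = arctan(-1001/5970) = -9.518°
cos φ = cos(-9.518°) = 0.9862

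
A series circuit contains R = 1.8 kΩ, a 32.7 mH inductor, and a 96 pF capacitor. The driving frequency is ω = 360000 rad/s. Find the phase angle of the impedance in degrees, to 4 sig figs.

X_L = ωL = 11770 Ω
X_C = 1/(ωC) = 28940 Ω
Net reactance X = X_L − X_C = -17160 Ω
Z = 1800 − j17160 Ω
|Z| = √(1800² + 17160²) = 17260 Ω
∠Z = arctan(-17160/1800) = -84.01°

-84.01°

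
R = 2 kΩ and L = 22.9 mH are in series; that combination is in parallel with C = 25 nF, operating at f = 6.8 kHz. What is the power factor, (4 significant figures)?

0.4204

ω = 2πf = 42730 rad/s
X_L = ωL = 978.4 Ω
X_C = 1/(ωC) = 936.2 Ω
Branch 1 (R+jX_L): Z₁ = 2000 + j978.4 Ω, |Z₁| = 2226 Ω
Branch 2 (−jX_C): Z₂ = −j936.2 Ω
Parallel: Z = Z₁Z₂/(Z₁+Z₂), |Z| = 1042 Ω, ∠Z = -65.14°
cos φ = cos(-65.14°) = 0.4204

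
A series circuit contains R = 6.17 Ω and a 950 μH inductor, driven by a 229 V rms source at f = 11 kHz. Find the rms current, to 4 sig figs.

ω = 2πf = 69120 rad/s
X_L = ωL = 65.66 Ω
Z = 6.170 + j65.66 Ω
|Z| = √(6.170² + 65.66²) = 65.95 Ω
I = V/|Z| = 229/65.95 = 3.472 A

3.472 A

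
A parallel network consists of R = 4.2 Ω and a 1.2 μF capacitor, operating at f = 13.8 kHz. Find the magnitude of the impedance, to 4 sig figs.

ω = 2πf = 86710 rad/s
X_C = 1/(ωC) = 9.611 Ω
Parallel: admittances add. Y = 1/R + jωC
Y = (0.2381 + j0.1040) S
|Y| = 0.2598 S → |Z| = 1/|Y| = 3.849 Ω, ∠Z = −∠Y = -23.61°

3.849 Ω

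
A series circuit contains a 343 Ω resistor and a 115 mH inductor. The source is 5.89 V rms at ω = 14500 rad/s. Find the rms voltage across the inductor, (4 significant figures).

X_L = ωL = 1668 Ω
Z = 343.0 + j1668 Ω
|Z| = √(343.0² + 1668²) = 1702 Ω
I = V/|Z| = 3.460 mA
V_L = I·|Z_L| = 0.003460 × 1668 = 5.769 V

5.769 V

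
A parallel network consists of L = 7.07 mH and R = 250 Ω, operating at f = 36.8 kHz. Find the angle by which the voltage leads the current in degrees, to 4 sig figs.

ω = 2πf = 231200 rad/s
X_L = ωL = 1635 Ω
Parallel: admittances add. Y = 1/R + 1/(jωL)
Y = (0.004000 − j0.0006117) S
|Y| = 0.004047 S → |Z| = 1/|Y| = 247.1 Ω, ∠Z = −∠Y = 8.695°

8.695°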